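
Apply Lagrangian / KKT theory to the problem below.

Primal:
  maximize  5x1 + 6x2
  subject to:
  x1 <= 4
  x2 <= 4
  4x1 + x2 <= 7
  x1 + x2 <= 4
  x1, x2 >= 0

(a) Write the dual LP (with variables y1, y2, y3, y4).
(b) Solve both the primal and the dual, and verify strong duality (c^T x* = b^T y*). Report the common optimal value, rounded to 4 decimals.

The standard primal-dual pair for 'max c^T x s.t. A x <= b, x >= 0' is:
  Dual:  min b^T y  s.t.  A^T y >= c,  y >= 0.

So the dual LP is:
  minimize  4y1 + 4y2 + 7y3 + 4y4
  subject to:
    y1 + 4y3 + y4 >= 5
    y2 + y3 + y4 >= 6
    y1, y2, y3, y4 >= 0

Solving the primal: x* = (0, 4).
  primal value c^T x* = 24.
Solving the dual: y* = (0, 1, 0, 5).
  dual value b^T y* = 24.
Strong duality: c^T x* = b^T y*. Confirmed.

24


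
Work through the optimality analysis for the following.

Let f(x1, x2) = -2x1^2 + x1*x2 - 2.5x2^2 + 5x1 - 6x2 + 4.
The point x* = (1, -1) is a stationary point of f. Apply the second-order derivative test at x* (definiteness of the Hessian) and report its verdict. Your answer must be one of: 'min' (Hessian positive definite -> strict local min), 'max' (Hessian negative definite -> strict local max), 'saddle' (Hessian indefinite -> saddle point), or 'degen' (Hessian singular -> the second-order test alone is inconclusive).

Compute the Hessian H = grad^2 f:
  H = [[-4, 1], [1, -5]]
Verify stationarity: grad f(x*) = H x* + g = (0, 0).
Eigenvalues of H: -5.618, -3.382.
Both eigenvalues < 0, so H is negative definite -> x* is a strict local max.

max


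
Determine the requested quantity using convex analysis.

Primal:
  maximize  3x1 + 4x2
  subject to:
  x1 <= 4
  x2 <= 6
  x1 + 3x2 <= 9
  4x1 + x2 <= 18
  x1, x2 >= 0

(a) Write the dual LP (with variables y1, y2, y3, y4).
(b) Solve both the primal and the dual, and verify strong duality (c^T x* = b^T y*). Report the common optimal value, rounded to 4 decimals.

The standard primal-dual pair for 'max c^T x s.t. A x <= b, x >= 0' is:
  Dual:  min b^T y  s.t.  A^T y >= c,  y >= 0.

So the dual LP is:
  minimize  4y1 + 6y2 + 9y3 + 18y4
  subject to:
    y1 + y3 + 4y4 >= 3
    y2 + 3y3 + y4 >= 4
    y1, y2, y3, y4 >= 0

Solving the primal: x* = (4, 1.6667).
  primal value c^T x* = 18.6667.
Solving the dual: y* = (1.6667, 0, 1.3333, 0).
  dual value b^T y* = 18.6667.
Strong duality: c^T x* = b^T y*. Confirmed.

18.6667


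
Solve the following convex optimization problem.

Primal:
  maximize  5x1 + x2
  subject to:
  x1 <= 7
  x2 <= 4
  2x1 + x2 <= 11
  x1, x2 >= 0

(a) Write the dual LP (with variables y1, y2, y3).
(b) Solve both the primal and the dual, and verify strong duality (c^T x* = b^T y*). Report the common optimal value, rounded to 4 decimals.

The standard primal-dual pair for 'max c^T x s.t. A x <= b, x >= 0' is:
  Dual:  min b^T y  s.t.  A^T y >= c,  y >= 0.

So the dual LP is:
  minimize  7y1 + 4y2 + 11y3
  subject to:
    y1 + 2y3 >= 5
    y2 + y3 >= 1
    y1, y2, y3 >= 0

Solving the primal: x* = (5.5, 0).
  primal value c^T x* = 27.5.
Solving the dual: y* = (0, 0, 2.5).
  dual value b^T y* = 27.5.
Strong duality: c^T x* = b^T y*. Confirmed.

27.5


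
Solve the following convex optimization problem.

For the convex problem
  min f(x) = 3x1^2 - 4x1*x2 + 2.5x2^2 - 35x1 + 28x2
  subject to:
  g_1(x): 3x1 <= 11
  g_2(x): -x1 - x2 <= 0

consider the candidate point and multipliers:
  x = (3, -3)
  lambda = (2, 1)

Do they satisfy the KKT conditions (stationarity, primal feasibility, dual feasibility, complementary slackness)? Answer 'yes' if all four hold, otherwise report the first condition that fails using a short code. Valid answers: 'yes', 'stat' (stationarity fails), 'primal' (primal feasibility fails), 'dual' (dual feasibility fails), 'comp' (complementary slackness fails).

Gradient of f: grad f(x) = Q x + c = (-5, 1)
Constraint values g_i(x) = a_i^T x - b_i:
  g_1((3, -3)) = -2
  g_2((3, -3)) = 0
Stationarity residual: grad f(x) + sum_i lambda_i a_i = (0, 0)
  -> stationarity OK
Primal feasibility (all g_i <= 0): OK
Dual feasibility (all lambda_i >= 0): OK
Complementary slackness (lambda_i * g_i(x) = 0 for all i): FAILS

Verdict: the first failing condition is complementary_slackness -> comp.

comp


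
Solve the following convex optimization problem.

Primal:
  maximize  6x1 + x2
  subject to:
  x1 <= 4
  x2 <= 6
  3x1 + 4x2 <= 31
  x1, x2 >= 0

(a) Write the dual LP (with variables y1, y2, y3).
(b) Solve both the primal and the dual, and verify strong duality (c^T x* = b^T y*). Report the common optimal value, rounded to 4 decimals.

The standard primal-dual pair for 'max c^T x s.t. A x <= b, x >= 0' is:
  Dual:  min b^T y  s.t.  A^T y >= c,  y >= 0.

So the dual LP is:
  minimize  4y1 + 6y2 + 31y3
  subject to:
    y1 + 3y3 >= 6
    y2 + 4y3 >= 1
    y1, y2, y3 >= 0

Solving the primal: x* = (4, 4.75).
  primal value c^T x* = 28.75.
Solving the dual: y* = (5.25, 0, 0.25).
  dual value b^T y* = 28.75.
Strong duality: c^T x* = b^T y*. Confirmed.

28.75


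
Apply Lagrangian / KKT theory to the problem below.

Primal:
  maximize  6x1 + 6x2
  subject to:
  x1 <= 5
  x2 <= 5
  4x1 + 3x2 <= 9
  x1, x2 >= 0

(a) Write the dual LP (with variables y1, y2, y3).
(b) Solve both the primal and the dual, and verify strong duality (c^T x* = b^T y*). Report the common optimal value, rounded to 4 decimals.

The standard primal-dual pair for 'max c^T x s.t. A x <= b, x >= 0' is:
  Dual:  min b^T y  s.t.  A^T y >= c,  y >= 0.

So the dual LP is:
  minimize  5y1 + 5y2 + 9y3
  subject to:
    y1 + 4y3 >= 6
    y2 + 3y3 >= 6
    y1, y2, y3 >= 0

Solving the primal: x* = (0, 3).
  primal value c^T x* = 18.
Solving the dual: y* = (0, 0, 2).
  dual value b^T y* = 18.
Strong duality: c^T x* = b^T y*. Confirmed.

18


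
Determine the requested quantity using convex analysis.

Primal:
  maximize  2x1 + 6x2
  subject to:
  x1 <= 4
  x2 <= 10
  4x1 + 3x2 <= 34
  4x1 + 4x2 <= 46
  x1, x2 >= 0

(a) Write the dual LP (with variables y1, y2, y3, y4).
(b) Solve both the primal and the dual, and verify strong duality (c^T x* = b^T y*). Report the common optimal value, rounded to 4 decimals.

The standard primal-dual pair for 'max c^T x s.t. A x <= b, x >= 0' is:
  Dual:  min b^T y  s.t.  A^T y >= c,  y >= 0.

So the dual LP is:
  minimize  4y1 + 10y2 + 34y3 + 46y4
  subject to:
    y1 + 4y3 + 4y4 >= 2
    y2 + 3y3 + 4y4 >= 6
    y1, y2, y3, y4 >= 0

Solving the primal: x* = (1, 10).
  primal value c^T x* = 62.
Solving the dual: y* = (0, 4.5, 0.5, 0).
  dual value b^T y* = 62.
Strong duality: c^T x* = b^T y*. Confirmed.

62


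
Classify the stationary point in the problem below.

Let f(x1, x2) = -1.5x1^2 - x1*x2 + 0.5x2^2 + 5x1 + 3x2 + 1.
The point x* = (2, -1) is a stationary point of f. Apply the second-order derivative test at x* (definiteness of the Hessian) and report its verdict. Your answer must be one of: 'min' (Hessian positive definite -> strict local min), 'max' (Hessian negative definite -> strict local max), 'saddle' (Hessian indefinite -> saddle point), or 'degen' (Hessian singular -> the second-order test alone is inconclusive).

Compute the Hessian H = grad^2 f:
  H = [[-3, -1], [-1, 1]]
Verify stationarity: grad f(x*) = H x* + g = (0, 0).
Eigenvalues of H: -3.2361, 1.2361.
Eigenvalues have mixed signs, so H is indefinite -> x* is a saddle point.

saddle


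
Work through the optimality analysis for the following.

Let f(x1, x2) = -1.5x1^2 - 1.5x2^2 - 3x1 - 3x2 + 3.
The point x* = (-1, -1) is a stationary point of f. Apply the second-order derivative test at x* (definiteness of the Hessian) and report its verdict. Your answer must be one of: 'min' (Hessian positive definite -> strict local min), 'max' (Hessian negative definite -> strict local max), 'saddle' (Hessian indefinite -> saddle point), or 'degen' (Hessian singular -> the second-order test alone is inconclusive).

Compute the Hessian H = grad^2 f:
  H = [[-3, 0], [0, -3]]
Verify stationarity: grad f(x*) = H x* + g = (0, 0).
Eigenvalues of H: -3, -3.
Both eigenvalues < 0, so H is negative definite -> x* is a strict local max.

max


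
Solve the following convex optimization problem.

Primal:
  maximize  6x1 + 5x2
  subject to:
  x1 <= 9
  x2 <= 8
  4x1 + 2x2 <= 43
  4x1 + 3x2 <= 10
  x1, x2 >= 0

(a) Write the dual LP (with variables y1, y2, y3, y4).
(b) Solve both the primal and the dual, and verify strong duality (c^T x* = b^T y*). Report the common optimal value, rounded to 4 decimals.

The standard primal-dual pair for 'max c^T x s.t. A x <= b, x >= 0' is:
  Dual:  min b^T y  s.t.  A^T y >= c,  y >= 0.

So the dual LP is:
  minimize  9y1 + 8y2 + 43y3 + 10y4
  subject to:
    y1 + 4y3 + 4y4 >= 6
    y2 + 2y3 + 3y4 >= 5
    y1, y2, y3, y4 >= 0

Solving the primal: x* = (0, 3.3333).
  primal value c^T x* = 16.6667.
Solving the dual: y* = (0, 0, 0, 1.6667).
  dual value b^T y* = 16.6667.
Strong duality: c^T x* = b^T y*. Confirmed.

16.6667


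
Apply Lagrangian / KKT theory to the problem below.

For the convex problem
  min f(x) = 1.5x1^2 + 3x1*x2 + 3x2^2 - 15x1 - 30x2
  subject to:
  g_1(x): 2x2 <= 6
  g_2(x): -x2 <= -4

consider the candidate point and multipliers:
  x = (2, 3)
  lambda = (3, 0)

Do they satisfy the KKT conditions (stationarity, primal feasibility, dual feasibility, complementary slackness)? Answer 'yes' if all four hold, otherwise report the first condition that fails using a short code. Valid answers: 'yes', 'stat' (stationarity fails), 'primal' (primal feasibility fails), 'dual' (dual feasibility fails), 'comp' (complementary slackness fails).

Gradient of f: grad f(x) = Q x + c = (0, -6)
Constraint values g_i(x) = a_i^T x - b_i:
  g_1((2, 3)) = 0
  g_2((2, 3)) = 1
Stationarity residual: grad f(x) + sum_i lambda_i a_i = (0, 0)
  -> stationarity OK
Primal feasibility (all g_i <= 0): FAILS
Dual feasibility (all lambda_i >= 0): OK
Complementary slackness (lambda_i * g_i(x) = 0 for all i): OK

Verdict: the first failing condition is primal_feasibility -> primal.

primal


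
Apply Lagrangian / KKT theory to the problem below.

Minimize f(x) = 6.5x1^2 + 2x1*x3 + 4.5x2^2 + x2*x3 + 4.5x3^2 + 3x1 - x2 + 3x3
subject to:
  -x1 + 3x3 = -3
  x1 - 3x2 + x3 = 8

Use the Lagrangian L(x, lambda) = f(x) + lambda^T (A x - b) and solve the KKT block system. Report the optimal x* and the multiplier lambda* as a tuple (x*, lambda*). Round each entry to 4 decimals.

Form the Lagrangian:
  L(x, lambda) = (1/2) x^T Q x + c^T x + lambda^T (A x - b)
Stationarity (grad_x L = 0): Q x + c + A^T lambda = 0.
Primal feasibility: A x = b.

This gives the KKT block system:
  [ Q   A^T ] [ x     ]   [-c ]
  [ A    0  ] [ lambda ] = [ b ]

Solving the linear system:
  x*      = (0.8553, -2.6199, -0.7149)
  lambda* = (4.2582, -8.4312)
  f(x*)   = 41.6326

x* = (0.8553, -2.6199, -0.7149), lambda* = (4.2582, -8.4312)


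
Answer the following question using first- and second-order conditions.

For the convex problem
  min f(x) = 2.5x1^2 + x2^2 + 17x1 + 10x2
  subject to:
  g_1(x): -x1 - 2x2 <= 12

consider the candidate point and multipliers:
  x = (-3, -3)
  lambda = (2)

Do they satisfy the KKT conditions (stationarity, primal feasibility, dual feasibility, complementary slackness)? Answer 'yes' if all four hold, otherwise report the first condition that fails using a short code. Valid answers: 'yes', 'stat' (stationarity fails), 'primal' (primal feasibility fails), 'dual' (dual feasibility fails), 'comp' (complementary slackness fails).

Gradient of f: grad f(x) = Q x + c = (2, 4)
Constraint values g_i(x) = a_i^T x - b_i:
  g_1((-3, -3)) = -3
Stationarity residual: grad f(x) + sum_i lambda_i a_i = (0, 0)
  -> stationarity OK
Primal feasibility (all g_i <= 0): OK
Dual feasibility (all lambda_i >= 0): OK
Complementary slackness (lambda_i * g_i(x) = 0 for all i): FAILS

Verdict: the first failing condition is complementary_slackness -> comp.

comp


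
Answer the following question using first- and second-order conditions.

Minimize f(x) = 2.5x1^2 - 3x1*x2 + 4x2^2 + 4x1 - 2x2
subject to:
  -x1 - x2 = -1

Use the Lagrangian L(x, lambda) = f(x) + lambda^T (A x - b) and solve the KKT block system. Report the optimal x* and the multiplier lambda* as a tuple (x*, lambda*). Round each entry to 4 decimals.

Form the Lagrangian:
  L(x, lambda) = (1/2) x^T Q x + c^T x + lambda^T (A x - b)
Stationarity (grad_x L = 0): Q x + c + A^T lambda = 0.
Primal feasibility: A x = b.

This gives the KKT block system:
  [ Q   A^T ] [ x     ]   [-c ]
  [ A    0  ] [ lambda ] = [ b ]

Solving the linear system:
  x*      = (0.2632, 0.7368)
  lambda* = (3.1053)
  f(x*)   = 1.3421

x* = (0.2632, 0.7368), lambda* = (3.1053)


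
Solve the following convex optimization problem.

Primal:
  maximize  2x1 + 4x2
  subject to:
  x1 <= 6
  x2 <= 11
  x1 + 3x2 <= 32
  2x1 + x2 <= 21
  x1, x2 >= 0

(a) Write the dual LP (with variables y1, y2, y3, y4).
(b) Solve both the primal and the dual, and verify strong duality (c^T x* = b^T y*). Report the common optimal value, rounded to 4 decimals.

The standard primal-dual pair for 'max c^T x s.t. A x <= b, x >= 0' is:
  Dual:  min b^T y  s.t.  A^T y >= c,  y >= 0.

So the dual LP is:
  minimize  6y1 + 11y2 + 32y3 + 21y4
  subject to:
    y1 + y3 + 2y4 >= 2
    y2 + 3y3 + y4 >= 4
    y1, y2, y3, y4 >= 0

Solving the primal: x* = (6, 8.6667).
  primal value c^T x* = 46.6667.
Solving the dual: y* = (0.6667, 0, 1.3333, 0).
  dual value b^T y* = 46.6667.
Strong duality: c^T x* = b^T y*. Confirmed.

46.6667


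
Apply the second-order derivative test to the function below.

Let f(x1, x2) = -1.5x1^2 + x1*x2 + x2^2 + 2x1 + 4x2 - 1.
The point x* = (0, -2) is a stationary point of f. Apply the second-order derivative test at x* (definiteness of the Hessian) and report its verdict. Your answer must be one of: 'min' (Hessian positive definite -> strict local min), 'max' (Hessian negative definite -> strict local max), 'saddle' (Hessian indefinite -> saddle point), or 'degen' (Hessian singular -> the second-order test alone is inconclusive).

Compute the Hessian H = grad^2 f:
  H = [[-3, 1], [1, 2]]
Verify stationarity: grad f(x*) = H x* + g = (0, 0).
Eigenvalues of H: -3.1926, 2.1926.
Eigenvalues have mixed signs, so H is indefinite -> x* is a saddle point.

saddle


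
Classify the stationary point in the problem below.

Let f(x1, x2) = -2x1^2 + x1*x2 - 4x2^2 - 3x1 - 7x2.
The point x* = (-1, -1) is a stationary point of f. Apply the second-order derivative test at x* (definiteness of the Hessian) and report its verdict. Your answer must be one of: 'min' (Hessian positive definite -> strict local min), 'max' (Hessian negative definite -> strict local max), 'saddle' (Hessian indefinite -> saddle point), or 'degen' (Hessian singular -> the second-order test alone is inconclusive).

Compute the Hessian H = grad^2 f:
  H = [[-4, 1], [1, -8]]
Verify stationarity: grad f(x*) = H x* + g = (0, 0).
Eigenvalues of H: -8.2361, -3.7639.
Both eigenvalues < 0, so H is negative definite -> x* is a strict local max.

max


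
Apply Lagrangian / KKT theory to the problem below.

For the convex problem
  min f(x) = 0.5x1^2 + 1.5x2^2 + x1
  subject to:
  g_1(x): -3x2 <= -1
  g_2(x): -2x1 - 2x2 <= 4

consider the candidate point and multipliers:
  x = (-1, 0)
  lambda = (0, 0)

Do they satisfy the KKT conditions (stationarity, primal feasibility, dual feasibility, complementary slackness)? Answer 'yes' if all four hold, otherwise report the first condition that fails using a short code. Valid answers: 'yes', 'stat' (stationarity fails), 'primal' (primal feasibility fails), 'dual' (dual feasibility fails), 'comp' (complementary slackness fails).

Gradient of f: grad f(x) = Q x + c = (0, 0)
Constraint values g_i(x) = a_i^T x - b_i:
  g_1((-1, 0)) = 1
  g_2((-1, 0)) = -2
Stationarity residual: grad f(x) + sum_i lambda_i a_i = (0, 0)
  -> stationarity OK
Primal feasibility (all g_i <= 0): FAILS
Dual feasibility (all lambda_i >= 0): OK
Complementary slackness (lambda_i * g_i(x) = 0 for all i): OK

Verdict: the first failing condition is primal_feasibility -> primal.

primal


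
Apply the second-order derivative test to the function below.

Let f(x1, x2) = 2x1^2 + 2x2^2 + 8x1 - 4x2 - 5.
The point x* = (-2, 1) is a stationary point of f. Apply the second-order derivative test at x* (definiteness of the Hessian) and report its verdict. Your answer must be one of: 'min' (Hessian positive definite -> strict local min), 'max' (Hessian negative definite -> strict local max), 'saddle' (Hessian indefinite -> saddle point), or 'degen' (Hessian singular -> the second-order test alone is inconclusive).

Compute the Hessian H = grad^2 f:
  H = [[4, 0], [0, 4]]
Verify stationarity: grad f(x*) = H x* + g = (0, 0).
Eigenvalues of H: 4, 4.
Both eigenvalues > 0, so H is positive definite -> x* is a strict local min.

min


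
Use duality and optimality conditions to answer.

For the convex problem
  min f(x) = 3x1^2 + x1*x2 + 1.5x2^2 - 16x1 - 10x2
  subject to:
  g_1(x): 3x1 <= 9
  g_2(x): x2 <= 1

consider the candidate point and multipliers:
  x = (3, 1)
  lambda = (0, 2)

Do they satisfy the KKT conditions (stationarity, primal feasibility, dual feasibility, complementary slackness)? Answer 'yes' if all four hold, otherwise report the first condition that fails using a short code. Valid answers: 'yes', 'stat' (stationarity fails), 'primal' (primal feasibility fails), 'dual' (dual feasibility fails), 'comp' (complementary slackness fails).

Gradient of f: grad f(x) = Q x + c = (3, -4)
Constraint values g_i(x) = a_i^T x - b_i:
  g_1((3, 1)) = 0
  g_2((3, 1)) = 0
Stationarity residual: grad f(x) + sum_i lambda_i a_i = (3, -2)
  -> stationarity FAILS
Primal feasibility (all g_i <= 0): OK
Dual feasibility (all lambda_i >= 0): OK
Complementary slackness (lambda_i * g_i(x) = 0 for all i): OK

Verdict: the first failing condition is stationarity -> stat.

stat


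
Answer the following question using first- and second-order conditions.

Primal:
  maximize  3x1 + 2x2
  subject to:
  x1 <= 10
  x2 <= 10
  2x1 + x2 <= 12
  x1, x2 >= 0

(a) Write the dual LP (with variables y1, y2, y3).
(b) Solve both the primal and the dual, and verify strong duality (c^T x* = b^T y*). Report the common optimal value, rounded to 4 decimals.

The standard primal-dual pair for 'max c^T x s.t. A x <= b, x >= 0' is:
  Dual:  min b^T y  s.t.  A^T y >= c,  y >= 0.

So the dual LP is:
  minimize  10y1 + 10y2 + 12y3
  subject to:
    y1 + 2y3 >= 3
    y2 + y3 >= 2
    y1, y2, y3 >= 0

Solving the primal: x* = (1, 10).
  primal value c^T x* = 23.
Solving the dual: y* = (0, 0.5, 1.5).
  dual value b^T y* = 23.
Strong duality: c^T x* = b^T y*. Confirmed.

23


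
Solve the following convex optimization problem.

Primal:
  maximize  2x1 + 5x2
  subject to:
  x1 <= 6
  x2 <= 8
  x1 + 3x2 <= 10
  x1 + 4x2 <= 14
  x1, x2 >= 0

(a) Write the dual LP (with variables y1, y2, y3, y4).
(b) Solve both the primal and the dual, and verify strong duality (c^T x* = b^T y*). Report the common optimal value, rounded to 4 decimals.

The standard primal-dual pair for 'max c^T x s.t. A x <= b, x >= 0' is:
  Dual:  min b^T y  s.t.  A^T y >= c,  y >= 0.

So the dual LP is:
  minimize  6y1 + 8y2 + 10y3 + 14y4
  subject to:
    y1 + y3 + y4 >= 2
    y2 + 3y3 + 4y4 >= 5
    y1, y2, y3, y4 >= 0

Solving the primal: x* = (6, 1.3333).
  primal value c^T x* = 18.6667.
Solving the dual: y* = (0.3333, 0, 1.6667, 0).
  dual value b^T y* = 18.6667.
Strong duality: c^T x* = b^T y*. Confirmed.

18.6667


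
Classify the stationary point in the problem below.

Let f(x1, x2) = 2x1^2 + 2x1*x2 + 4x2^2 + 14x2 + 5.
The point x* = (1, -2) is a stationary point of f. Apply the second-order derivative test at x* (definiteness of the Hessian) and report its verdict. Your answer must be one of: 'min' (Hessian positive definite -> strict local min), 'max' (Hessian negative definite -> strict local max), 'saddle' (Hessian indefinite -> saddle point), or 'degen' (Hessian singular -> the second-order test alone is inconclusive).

Compute the Hessian H = grad^2 f:
  H = [[4, 2], [2, 8]]
Verify stationarity: grad f(x*) = H x* + g = (0, 0).
Eigenvalues of H: 3.1716, 8.8284.
Both eigenvalues > 0, so H is positive definite -> x* is a strict local min.

min


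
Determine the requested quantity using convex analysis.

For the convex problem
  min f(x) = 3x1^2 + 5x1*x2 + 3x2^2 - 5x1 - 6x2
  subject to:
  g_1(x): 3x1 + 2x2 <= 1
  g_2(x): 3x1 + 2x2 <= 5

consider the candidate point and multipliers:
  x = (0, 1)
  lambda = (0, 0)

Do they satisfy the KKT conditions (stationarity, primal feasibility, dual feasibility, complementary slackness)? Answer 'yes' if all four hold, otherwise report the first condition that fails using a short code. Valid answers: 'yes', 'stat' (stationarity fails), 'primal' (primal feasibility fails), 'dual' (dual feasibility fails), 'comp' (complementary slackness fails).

Gradient of f: grad f(x) = Q x + c = (0, 0)
Constraint values g_i(x) = a_i^T x - b_i:
  g_1((0, 1)) = 1
  g_2((0, 1)) = -3
Stationarity residual: grad f(x) + sum_i lambda_i a_i = (0, 0)
  -> stationarity OK
Primal feasibility (all g_i <= 0): FAILS
Dual feasibility (all lambda_i >= 0): OK
Complementary slackness (lambda_i * g_i(x) = 0 for all i): OK

Verdict: the first failing condition is primal_feasibility -> primal.

primal


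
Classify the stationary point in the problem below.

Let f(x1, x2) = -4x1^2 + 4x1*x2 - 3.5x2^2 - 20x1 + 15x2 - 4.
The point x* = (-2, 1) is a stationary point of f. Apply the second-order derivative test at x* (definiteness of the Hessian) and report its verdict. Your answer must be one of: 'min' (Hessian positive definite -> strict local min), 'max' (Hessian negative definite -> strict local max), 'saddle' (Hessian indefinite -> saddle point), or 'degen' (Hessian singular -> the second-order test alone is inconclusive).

Compute the Hessian H = grad^2 f:
  H = [[-8, 4], [4, -7]]
Verify stationarity: grad f(x*) = H x* + g = (0, 0).
Eigenvalues of H: -11.5311, -3.4689.
Both eigenvalues < 0, so H is negative definite -> x* is a strict local max.

max


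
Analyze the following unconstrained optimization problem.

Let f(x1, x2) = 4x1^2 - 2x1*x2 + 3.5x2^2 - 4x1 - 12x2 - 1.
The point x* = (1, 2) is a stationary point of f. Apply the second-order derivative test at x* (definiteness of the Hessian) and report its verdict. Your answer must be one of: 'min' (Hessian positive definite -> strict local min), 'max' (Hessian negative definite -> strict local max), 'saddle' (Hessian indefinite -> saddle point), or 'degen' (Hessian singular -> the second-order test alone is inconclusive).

Compute the Hessian H = grad^2 f:
  H = [[8, -2], [-2, 7]]
Verify stationarity: grad f(x*) = H x* + g = (0, 0).
Eigenvalues of H: 5.4384, 9.5616.
Both eigenvalues > 0, so H is positive definite -> x* is a strict local min.

min


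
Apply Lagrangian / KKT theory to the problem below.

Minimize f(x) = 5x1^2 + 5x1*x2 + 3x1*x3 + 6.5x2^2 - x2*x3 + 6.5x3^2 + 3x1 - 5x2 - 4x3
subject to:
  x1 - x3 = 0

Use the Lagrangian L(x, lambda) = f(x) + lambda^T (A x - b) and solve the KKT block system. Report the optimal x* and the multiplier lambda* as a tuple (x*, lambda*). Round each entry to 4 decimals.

Form the Lagrangian:
  L(x, lambda) = (1/2) x^T Q x + c^T x + lambda^T (A x - b)
Stationarity (grad_x L = 0): Q x + c + A^T lambda = 0.
Primal feasibility: A x = b.

This gives the KKT block system:
  [ Q   A^T ] [ x     ]   [-c ]
  [ A    0  ] [ lambda ] = [ b ]

Solving the linear system:
  x*      = (-0.0194, 0.3906, -0.0194)
  lambda* = (-4.7008)
  f(x*)   = -0.9668

x* = (-0.0194, 0.3906, -0.0194), lambda* = (-4.7008)


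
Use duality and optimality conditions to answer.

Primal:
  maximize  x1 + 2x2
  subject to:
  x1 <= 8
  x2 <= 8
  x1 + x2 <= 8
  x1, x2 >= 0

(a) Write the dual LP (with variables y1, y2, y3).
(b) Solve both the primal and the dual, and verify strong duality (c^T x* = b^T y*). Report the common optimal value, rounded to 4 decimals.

The standard primal-dual pair for 'max c^T x s.t. A x <= b, x >= 0' is:
  Dual:  min b^T y  s.t.  A^T y >= c,  y >= 0.

So the dual LP is:
  minimize  8y1 + 8y2 + 8y3
  subject to:
    y1 + y3 >= 1
    y2 + y3 >= 2
    y1, y2, y3 >= 0

Solving the primal: x* = (0, 8).
  primal value c^T x* = 16.
Solving the dual: y* = (0, 0, 2).
  dual value b^T y* = 16.
Strong duality: c^T x* = b^T y*. Confirmed.

16


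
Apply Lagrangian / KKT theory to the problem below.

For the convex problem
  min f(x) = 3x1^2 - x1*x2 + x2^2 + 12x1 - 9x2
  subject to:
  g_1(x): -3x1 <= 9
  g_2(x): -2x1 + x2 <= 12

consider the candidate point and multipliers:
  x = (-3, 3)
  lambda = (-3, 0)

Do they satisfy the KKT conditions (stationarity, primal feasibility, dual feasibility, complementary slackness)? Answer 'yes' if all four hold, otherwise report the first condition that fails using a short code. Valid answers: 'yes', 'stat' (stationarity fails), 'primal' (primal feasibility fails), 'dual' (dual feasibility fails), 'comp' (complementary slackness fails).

Gradient of f: grad f(x) = Q x + c = (-9, 0)
Constraint values g_i(x) = a_i^T x - b_i:
  g_1((-3, 3)) = 0
  g_2((-3, 3)) = -3
Stationarity residual: grad f(x) + sum_i lambda_i a_i = (0, 0)
  -> stationarity OK
Primal feasibility (all g_i <= 0): OK
Dual feasibility (all lambda_i >= 0): FAILS
Complementary slackness (lambda_i * g_i(x) = 0 for all i): OK

Verdict: the first failing condition is dual_feasibility -> dual.

dual


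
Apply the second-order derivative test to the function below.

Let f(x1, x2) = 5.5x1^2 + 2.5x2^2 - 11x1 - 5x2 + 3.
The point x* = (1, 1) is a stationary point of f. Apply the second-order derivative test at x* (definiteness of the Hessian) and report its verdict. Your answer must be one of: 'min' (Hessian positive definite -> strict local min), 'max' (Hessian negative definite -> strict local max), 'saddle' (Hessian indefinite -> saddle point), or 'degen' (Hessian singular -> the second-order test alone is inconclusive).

Compute the Hessian H = grad^2 f:
  H = [[11, 0], [0, 5]]
Verify stationarity: grad f(x*) = H x* + g = (0, 0).
Eigenvalues of H: 5, 11.
Both eigenvalues > 0, so H is positive definite -> x* is a strict local min.

min


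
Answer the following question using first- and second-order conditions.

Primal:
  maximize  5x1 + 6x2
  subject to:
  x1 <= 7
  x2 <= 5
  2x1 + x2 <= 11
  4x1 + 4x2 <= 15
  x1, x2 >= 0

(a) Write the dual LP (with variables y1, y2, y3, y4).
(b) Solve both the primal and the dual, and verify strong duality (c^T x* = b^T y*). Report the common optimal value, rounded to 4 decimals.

The standard primal-dual pair for 'max c^T x s.t. A x <= b, x >= 0' is:
  Dual:  min b^T y  s.t.  A^T y >= c,  y >= 0.

So the dual LP is:
  minimize  7y1 + 5y2 + 11y3 + 15y4
  subject to:
    y1 + 2y3 + 4y4 >= 5
    y2 + y3 + 4y4 >= 6
    y1, y2, y3, y4 >= 0

Solving the primal: x* = (0, 3.75).
  primal value c^T x* = 22.5.
Solving the dual: y* = (0, 0, 0, 1.5).
  dual value b^T y* = 22.5.
Strong duality: c^T x* = b^T y*. Confirmed.

22.5


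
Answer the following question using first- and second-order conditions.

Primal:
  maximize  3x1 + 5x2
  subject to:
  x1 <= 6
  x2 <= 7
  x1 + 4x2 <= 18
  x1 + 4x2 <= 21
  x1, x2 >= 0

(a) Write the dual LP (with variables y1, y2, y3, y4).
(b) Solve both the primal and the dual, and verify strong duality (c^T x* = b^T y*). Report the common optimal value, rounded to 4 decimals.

The standard primal-dual pair for 'max c^T x s.t. A x <= b, x >= 0' is:
  Dual:  min b^T y  s.t.  A^T y >= c,  y >= 0.

So the dual LP is:
  minimize  6y1 + 7y2 + 18y3 + 21y4
  subject to:
    y1 + y3 + y4 >= 3
    y2 + 4y3 + 4y4 >= 5
    y1, y2, y3, y4 >= 0

Solving the primal: x* = (6, 3).
  primal value c^T x* = 33.
Solving the dual: y* = (1.75, 0, 1.25, 0).
  dual value b^T y* = 33.
Strong duality: c^T x* = b^T y*. Confirmed.

33


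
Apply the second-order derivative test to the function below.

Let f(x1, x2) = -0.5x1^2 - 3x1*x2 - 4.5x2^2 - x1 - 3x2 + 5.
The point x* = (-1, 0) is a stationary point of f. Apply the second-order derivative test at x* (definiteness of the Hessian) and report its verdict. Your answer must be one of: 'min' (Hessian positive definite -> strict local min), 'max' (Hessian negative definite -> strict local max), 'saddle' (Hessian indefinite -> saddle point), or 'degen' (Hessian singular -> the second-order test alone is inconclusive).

Compute the Hessian H = grad^2 f:
  H = [[-1, -3], [-3, -9]]
Verify stationarity: grad f(x*) = H x* + g = (0, 0).
Eigenvalues of H: -10, 0.
H has a zero eigenvalue (singular; negative semidefinite but not definite), so H is neither positive definite, negative definite, nor indefinite. The second-order test alone is inconclusive -> degen.
(Indeed, f is constant along the null direction of H through x*, so x* is not a strict local extremum.)

degen


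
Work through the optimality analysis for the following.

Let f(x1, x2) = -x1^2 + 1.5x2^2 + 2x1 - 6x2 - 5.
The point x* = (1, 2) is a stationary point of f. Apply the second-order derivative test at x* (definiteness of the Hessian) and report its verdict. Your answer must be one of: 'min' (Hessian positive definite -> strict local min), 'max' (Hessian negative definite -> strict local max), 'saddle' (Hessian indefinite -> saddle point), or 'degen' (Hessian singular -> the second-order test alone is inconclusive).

Compute the Hessian H = grad^2 f:
  H = [[-2, 0], [0, 3]]
Verify stationarity: grad f(x*) = H x* + g = (0, 0).
Eigenvalues of H: -2, 3.
Eigenvalues have mixed signs, so H is indefinite -> x* is a saddle point.

saddle


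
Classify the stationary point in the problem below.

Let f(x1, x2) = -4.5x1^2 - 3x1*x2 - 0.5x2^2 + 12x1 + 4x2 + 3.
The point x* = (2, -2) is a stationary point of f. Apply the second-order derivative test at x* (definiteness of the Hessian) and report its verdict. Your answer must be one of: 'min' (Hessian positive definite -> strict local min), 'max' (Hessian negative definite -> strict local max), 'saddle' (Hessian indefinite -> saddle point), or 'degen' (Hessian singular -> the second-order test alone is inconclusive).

Compute the Hessian H = grad^2 f:
  H = [[-9, -3], [-3, -1]]
Verify stationarity: grad f(x*) = H x* + g = (0, 0).
Eigenvalues of H: -10, 0.
H has a zero eigenvalue (singular; negative semidefinite but not definite), so H is neither positive definite, negative definite, nor indefinite. The second-order test alone is inconclusive -> degen.
(Indeed, f is constant along the null direction of H through x*, so x* is not a strict local extremum.)

degen


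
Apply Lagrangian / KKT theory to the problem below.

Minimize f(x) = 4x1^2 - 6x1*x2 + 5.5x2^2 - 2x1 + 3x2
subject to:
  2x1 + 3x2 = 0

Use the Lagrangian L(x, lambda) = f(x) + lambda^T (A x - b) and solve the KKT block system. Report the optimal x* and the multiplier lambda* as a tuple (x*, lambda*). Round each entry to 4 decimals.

Form the Lagrangian:
  L(x, lambda) = (1/2) x^T Q x + c^T x + lambda^T (A x - b)
Stationarity (grad_x L = 0): Q x + c + A^T lambda = 0.
Primal feasibility: A x = b.

This gives the KKT block system:
  [ Q   A^T ] [ x     ]   [-c ]
  [ A    0  ] [ lambda ] = [ b ]

Solving the linear system:
  x*      = (0.1915, -0.1277)
  lambda* = (-0.1489)
  f(x*)   = -0.383

x* = (0.1915, -0.1277), lambda* = (-0.1489)


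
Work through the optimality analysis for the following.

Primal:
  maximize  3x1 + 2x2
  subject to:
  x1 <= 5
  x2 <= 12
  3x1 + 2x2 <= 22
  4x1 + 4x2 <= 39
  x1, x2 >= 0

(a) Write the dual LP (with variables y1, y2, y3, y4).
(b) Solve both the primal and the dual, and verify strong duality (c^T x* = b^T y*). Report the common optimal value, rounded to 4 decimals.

The standard primal-dual pair for 'max c^T x s.t. A x <= b, x >= 0' is:
  Dual:  min b^T y  s.t.  A^T y >= c,  y >= 0.

So the dual LP is:
  minimize  5y1 + 12y2 + 22y3 + 39y4
  subject to:
    y1 + 3y3 + 4y4 >= 3
    y2 + 2y3 + 4y4 >= 2
    y1, y2, y3, y4 >= 0

Solving the primal: x* = (5, 3.5).
  primal value c^T x* = 22.
Solving the dual: y* = (0, 0, 1, 0).
  dual value b^T y* = 22.
Strong duality: c^T x* = b^T y*. Confirmed.

22


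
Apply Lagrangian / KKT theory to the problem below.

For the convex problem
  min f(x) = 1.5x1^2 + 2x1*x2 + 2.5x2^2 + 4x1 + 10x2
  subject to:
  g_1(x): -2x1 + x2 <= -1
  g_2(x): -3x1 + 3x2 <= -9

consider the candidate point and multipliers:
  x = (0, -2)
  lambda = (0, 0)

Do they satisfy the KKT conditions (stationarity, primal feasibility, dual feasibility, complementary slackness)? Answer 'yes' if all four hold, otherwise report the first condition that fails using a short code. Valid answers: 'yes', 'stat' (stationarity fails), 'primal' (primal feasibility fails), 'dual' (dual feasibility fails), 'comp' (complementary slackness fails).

Gradient of f: grad f(x) = Q x + c = (0, 0)
Constraint values g_i(x) = a_i^T x - b_i:
  g_1((0, -2)) = -1
  g_2((0, -2)) = 3
Stationarity residual: grad f(x) + sum_i lambda_i a_i = (0, 0)
  -> stationarity OK
Primal feasibility (all g_i <= 0): FAILS
Dual feasibility (all lambda_i >= 0): OK
Complementary slackness (lambda_i * g_i(x) = 0 for all i): OK

Verdict: the first failing condition is primal_feasibility -> primal.

primal


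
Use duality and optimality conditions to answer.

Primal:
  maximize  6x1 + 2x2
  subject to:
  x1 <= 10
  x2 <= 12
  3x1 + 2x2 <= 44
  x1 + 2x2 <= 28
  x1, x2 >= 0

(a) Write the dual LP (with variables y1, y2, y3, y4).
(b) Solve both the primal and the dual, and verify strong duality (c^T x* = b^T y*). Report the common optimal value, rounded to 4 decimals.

The standard primal-dual pair for 'max c^T x s.t. A x <= b, x >= 0' is:
  Dual:  min b^T y  s.t.  A^T y >= c,  y >= 0.

So the dual LP is:
  minimize  10y1 + 12y2 + 44y3 + 28y4
  subject to:
    y1 + 3y3 + y4 >= 6
    y2 + 2y3 + 2y4 >= 2
    y1, y2, y3, y4 >= 0

Solving the primal: x* = (10, 7).
  primal value c^T x* = 74.
Solving the dual: y* = (3, 0, 1, 0).
  dual value b^T y* = 74.
Strong duality: c^T x* = b^T y*. Confirmed.

74


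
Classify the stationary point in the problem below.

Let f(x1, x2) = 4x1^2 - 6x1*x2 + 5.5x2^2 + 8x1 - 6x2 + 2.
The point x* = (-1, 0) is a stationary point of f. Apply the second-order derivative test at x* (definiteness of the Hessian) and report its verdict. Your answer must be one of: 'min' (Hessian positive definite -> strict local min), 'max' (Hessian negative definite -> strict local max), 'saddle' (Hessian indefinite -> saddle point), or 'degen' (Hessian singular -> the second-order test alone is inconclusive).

Compute the Hessian H = grad^2 f:
  H = [[8, -6], [-6, 11]]
Verify stationarity: grad f(x*) = H x* + g = (0, 0).
Eigenvalues of H: 3.3153, 15.6847.
Both eigenvalues > 0, so H is positive definite -> x* is a strict local min.

min


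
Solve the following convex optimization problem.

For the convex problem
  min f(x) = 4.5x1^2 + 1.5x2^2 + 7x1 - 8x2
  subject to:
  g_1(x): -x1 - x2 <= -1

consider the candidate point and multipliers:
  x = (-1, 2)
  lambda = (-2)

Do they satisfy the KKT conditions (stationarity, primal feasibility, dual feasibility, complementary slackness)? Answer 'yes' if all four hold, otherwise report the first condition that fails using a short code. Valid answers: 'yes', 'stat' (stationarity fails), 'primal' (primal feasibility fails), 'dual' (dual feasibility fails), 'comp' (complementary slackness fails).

Gradient of f: grad f(x) = Q x + c = (-2, -2)
Constraint values g_i(x) = a_i^T x - b_i:
  g_1((-1, 2)) = 0
Stationarity residual: grad f(x) + sum_i lambda_i a_i = (0, 0)
  -> stationarity OK
Primal feasibility (all g_i <= 0): OK
Dual feasibility (all lambda_i >= 0): FAILS
Complementary slackness (lambda_i * g_i(x) = 0 for all i): OK

Verdict: the first failing condition is dual_feasibility -> dual.

dual


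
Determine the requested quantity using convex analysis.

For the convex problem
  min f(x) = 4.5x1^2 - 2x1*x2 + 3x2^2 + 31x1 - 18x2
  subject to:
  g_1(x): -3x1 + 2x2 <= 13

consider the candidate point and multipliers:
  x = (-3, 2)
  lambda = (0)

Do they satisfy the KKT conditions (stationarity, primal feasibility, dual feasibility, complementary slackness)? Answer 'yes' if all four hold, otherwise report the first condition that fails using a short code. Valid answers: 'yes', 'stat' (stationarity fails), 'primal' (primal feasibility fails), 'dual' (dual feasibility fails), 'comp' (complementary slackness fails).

Gradient of f: grad f(x) = Q x + c = (0, 0)
Constraint values g_i(x) = a_i^T x - b_i:
  g_1((-3, 2)) = 0
Stationarity residual: grad f(x) + sum_i lambda_i a_i = (0, 0)
  -> stationarity OK
Primal feasibility (all g_i <= 0): OK
Dual feasibility (all lambda_i >= 0): OK
Complementary slackness (lambda_i * g_i(x) = 0 for all i): OK

Verdict: yes, KKT holds.

yes


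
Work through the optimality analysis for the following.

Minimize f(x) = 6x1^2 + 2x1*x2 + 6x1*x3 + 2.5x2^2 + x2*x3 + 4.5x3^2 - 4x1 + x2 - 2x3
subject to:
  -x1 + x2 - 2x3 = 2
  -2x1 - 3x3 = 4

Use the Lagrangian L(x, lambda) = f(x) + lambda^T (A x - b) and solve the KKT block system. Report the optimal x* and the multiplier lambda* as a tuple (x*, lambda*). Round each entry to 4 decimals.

Form the Lagrangian:
  L(x, lambda) = (1/2) x^T Q x + c^T x + lambda^T (A x - b)
Stationarity (grad_x L = 0): Q x + c + A^T lambda = 0.
Primal feasibility: A x = b.

This gives the KKT block system:
  [ Q   A^T ] [ x     ]   [-c ]
  [ A    0  ] [ lambda ] = [ b ]

Solving the linear system:
  x*      = (0.3043, -0.7681, -1.5362)
  lambda* = (3.7681, -7.4348)
  f(x*)   = 11.6449

x* = (0.3043, -0.7681, -1.5362), lambda* = (3.7681, -7.4348)


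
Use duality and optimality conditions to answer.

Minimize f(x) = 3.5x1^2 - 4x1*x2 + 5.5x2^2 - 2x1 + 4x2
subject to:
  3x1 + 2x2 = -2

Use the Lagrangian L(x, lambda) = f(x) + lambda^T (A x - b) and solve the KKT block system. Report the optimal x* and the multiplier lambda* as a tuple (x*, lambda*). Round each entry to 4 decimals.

Form the Lagrangian:
  L(x, lambda) = (1/2) x^T Q x + c^T x + lambda^T (A x - b)
Stationarity (grad_x L = 0): Q x + c + A^T lambda = 0.
Primal feasibility: A x = b.

This gives the KKT block system:
  [ Q   A^T ] [ x     ]   [-c ]
  [ A    0  ] [ lambda ] = [ b ]

Solving the linear system:
  x*      = (-0.2857, -0.5714)
  lambda* = (0.5714)
  f(x*)   = -0.2857

x* = (-0.2857, -0.5714), lambda* = (0.5714)


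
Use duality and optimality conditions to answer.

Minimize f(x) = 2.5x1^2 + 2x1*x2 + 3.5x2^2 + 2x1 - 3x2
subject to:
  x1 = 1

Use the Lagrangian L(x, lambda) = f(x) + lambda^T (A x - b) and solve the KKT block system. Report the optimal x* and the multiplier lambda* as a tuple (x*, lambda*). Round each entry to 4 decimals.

Form the Lagrangian:
  L(x, lambda) = (1/2) x^T Q x + c^T x + lambda^T (A x - b)
Stationarity (grad_x L = 0): Q x + c + A^T lambda = 0.
Primal feasibility: A x = b.

This gives the KKT block system:
  [ Q   A^T ] [ x     ]   [-c ]
  [ A    0  ] [ lambda ] = [ b ]

Solving the linear system:
  x*      = (1, 0.1429)
  lambda* = (-7.2857)
  f(x*)   = 4.4286

x* = (1, 0.1429), lambda* = (-7.2857)


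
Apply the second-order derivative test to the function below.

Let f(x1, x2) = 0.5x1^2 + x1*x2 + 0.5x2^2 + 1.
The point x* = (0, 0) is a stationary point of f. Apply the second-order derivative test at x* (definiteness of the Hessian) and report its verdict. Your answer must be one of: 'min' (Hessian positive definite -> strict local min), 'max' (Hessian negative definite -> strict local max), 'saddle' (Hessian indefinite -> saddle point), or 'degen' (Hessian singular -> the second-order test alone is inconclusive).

Compute the Hessian H = grad^2 f:
  H = [[1, 1], [1, 1]]
Verify stationarity: grad f(x*) = H x* + g = (0, 0).
Eigenvalues of H: 0, 2.
H has a zero eigenvalue (singular; positive semidefinite but not definite), so H is neither positive definite, negative definite, nor indefinite. The second-order test alone is inconclusive -> degen.
(Indeed, f is constant along the null direction of H through x*, so x* is not a strict local extremum.)

degen


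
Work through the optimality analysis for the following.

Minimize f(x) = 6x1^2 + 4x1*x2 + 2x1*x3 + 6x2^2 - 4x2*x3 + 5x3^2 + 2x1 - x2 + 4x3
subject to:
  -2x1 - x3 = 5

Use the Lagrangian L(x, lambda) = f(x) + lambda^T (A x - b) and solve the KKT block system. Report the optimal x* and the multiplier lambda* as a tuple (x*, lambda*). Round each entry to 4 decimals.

Form the Lagrangian:
  L(x, lambda) = (1/2) x^T Q x + c^T x + lambda^T (A x - b)
Stationarity (grad_x L = 0): Q x + c + A^T lambda = 0.
Primal feasibility: A x = b.

This gives the KKT block system:
  [ Q   A^T ] [ x     ]   [-c ]
  [ A    0  ] [ lambda ] = [ b ]

Solving the linear system:
  x*      = (-2.0313, 0.4479, -0.9375)
  lambda* = (-11.2292)
  f(x*)   = 23.9427

x* = (-2.0313, 0.4479, -0.9375), lambda* = (-11.2292)
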